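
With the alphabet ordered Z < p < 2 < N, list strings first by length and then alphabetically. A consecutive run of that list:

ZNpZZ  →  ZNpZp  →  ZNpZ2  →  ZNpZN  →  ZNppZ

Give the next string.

ZNppp

Treat ZNppZ as a base-4 numeral over the given alphabet and add one, carrying through any trailing N's.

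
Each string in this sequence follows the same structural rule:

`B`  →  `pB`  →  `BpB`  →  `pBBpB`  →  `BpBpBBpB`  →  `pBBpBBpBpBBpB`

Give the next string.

This is a Fibonacci-style word recurrence s(k) = s(k−2)·s(k−1): e.g. B·pB = BpB.
Continuing: BpBpBBpB · pBBpBBpBpBBpB gives term 7.

BpBpBBpBpBBpBBpBpBBpB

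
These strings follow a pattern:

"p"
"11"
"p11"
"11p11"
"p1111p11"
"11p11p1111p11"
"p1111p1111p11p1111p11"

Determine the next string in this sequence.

11p11p1111p11p1111p1111p11p1111p11

From term 3 onward, concatenate the second-to-last term with the last: p·11 = p11, 11·p11 = 11p11, …
The next term joins 11p11p1111p11 and p1111p1111p11p1111p11.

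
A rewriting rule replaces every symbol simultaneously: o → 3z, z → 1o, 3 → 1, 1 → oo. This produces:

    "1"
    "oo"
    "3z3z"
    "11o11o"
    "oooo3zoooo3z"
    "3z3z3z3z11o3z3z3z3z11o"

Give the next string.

11o11o11o11ooooo3z11o11o11o11ooooo3z

φ(3z3z3z3z11o3z3z3z3z11o) expands symbol-by-symbol to 1 1o 1 1o 1 1o 1 1o oo oo 3z 1 1o 1 1o 1 1o 1 1o oo oo 3z; joining the 22 pieces gives the next term.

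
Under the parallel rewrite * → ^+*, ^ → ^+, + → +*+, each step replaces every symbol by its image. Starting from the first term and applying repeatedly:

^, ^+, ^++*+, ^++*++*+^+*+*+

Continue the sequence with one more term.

Replace each of the 14 characters of ^++*++*+^+*+*+ in place — ^+ +*+ +*+ ^+* +*+ +*+ ^+* +*+ ^+ +*+ ^+* +*+ ^+* +*+ — and concatenate.

^++*++*+^+*+*++*+^+*+*+^++*+^+*+*+^+*+*+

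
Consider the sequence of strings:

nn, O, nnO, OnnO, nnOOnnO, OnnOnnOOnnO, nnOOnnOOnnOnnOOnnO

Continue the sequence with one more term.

This is a Fibonacci-style word recurrence s(k) = s(k−2)·s(k−1): e.g. nn·O = nnO.
Continuing: OnnOnnOOnnO · nnOOnnOOnnOnnOOnnO gives term 8.

OnnOnnOOnnOnnOOnnOOnnOnnOOnnO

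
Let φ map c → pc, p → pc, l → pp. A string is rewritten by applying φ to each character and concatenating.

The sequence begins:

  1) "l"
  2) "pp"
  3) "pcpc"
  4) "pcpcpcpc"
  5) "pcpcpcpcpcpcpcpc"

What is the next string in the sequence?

Rewriting the 16 symbols of pcpcpcpcpcpcpcpc one by one yields pc pc pc pc pc pc pc pc pc pc pc pc pc pc pc pc; concatenated:

pcpcpcpcpcpcpcpcpcpcpcpcpcpcpcpc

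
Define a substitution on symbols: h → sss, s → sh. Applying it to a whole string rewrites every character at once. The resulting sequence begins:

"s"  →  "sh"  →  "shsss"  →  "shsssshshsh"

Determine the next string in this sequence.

Rewriting each symbol of shsssshshsh: s→sh, h→sss, s→sh, s→sh, s→sh, s→sh, h→sss, s→sh, h→sss, s→sh, h→sss, which concatenates to sh sss sh sh sh sh sss sh sss sh sss.

shsssshshshshsssshsssshsss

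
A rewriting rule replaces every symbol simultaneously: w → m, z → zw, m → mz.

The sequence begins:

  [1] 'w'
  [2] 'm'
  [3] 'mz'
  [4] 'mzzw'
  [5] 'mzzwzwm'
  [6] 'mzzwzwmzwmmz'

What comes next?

mzzwzwmzwmmzzwmmzmzzw

Apply φ to mzzwzwmzwmmz symbol by symbol: m→mz, z→zw, z→zw, w→m, z→zw, w→m, m→mz, z→zw, w→m, m→mz, m→mz, z→zw; joined: mz zw zw m zw m mz zw m mz mz zw.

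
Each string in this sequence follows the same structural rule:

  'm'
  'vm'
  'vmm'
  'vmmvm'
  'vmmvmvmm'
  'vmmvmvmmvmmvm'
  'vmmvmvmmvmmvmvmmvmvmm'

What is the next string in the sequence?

Each term (from the third on) is the previous term followed by the one before it: term 3 = vm·m = vmm.
So term 8 is vmmvmvmmvmmvmvmmvmvmm·vmmvmvmmvmmvm.

vmmvmvmmvmmvmvmmvmvmmvmmvmvmmvmmvm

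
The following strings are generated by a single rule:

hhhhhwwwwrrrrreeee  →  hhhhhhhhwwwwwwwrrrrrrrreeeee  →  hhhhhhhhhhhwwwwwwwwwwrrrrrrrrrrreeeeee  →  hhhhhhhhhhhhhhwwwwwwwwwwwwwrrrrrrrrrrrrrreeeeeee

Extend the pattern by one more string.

Reading off run lengths: h runs 5, 8, 11, 14; w runs 4, 7, 10, 13; r runs 5, 8, 11, 14; e runs 4, 5, 6, 7 — each is linear in n, where the shown terms are n = 2, 3, 4, 5.
Setting n = 6 gives 17, 16, 17, 8 characters in each block.

hhhhhhhhhhhhhhhhhwwwwwwwwwwwwwwwwrrrrrrrrrrrrrrrrreeeeeeee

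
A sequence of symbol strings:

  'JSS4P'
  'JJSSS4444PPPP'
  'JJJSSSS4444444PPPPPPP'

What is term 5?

Term n consists of n J's, followed by n+1 S's, followed by 3n-2 4's, followed by 3n-2 P's (n = 1, 2, …).
At n = 5 the blocks have lengths 5, 6, 13, 13.

JJJJJSSSSSS4444444444444PPPPPPPPPPPPP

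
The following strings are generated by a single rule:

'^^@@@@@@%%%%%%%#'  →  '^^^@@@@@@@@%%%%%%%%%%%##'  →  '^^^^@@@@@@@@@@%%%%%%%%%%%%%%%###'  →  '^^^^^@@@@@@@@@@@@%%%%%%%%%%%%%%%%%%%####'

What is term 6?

The n-th term is n ^'s then 2n+2 @'s then 4n-1 %'s then n-1 #'s, where the shown terms are n = 2, 3, 4, 5.
For term 6, n = 7, so the run lengths are 7, 16, 27, 6.

^^^^^^^@@@@@@@@@@@@@@@@%%%%%%%%%%%%%%%%%%%%%%%%%%%######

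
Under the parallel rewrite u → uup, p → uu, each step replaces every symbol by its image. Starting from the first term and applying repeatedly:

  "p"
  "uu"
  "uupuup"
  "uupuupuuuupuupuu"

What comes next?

Rewriting the 16 symbols of uupuupuuuupuupuu one by one yields uup uup uu uup uup uu uup uup uup uup uu uup uup uu uup uup; concatenated:

uupuupuuuupuupuuuupuupuupuupuuuupuupuuuupuup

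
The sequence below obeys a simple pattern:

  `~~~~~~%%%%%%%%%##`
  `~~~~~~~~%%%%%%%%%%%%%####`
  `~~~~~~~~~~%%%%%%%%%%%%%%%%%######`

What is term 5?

~~~~~~~~~~~~~~%%%%%%%%%%%%%%%%%%%%%%%%%##########

Each string has the form ~^{2n+2} %^{4n+1} #^{2n-2}, where the shown terms are n = 2, 3, 4.
For term 5, n = 6, so the run lengths are 14, 25, 10.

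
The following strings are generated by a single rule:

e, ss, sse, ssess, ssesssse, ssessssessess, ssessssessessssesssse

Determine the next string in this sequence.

ssessssessessssessssessessssessess

Each term (from the third on) is the previous term followed by the one before it: term 3 = ss·e = sse.
Continuing: ssessssessessssesssse · ssessssessess gives term 8.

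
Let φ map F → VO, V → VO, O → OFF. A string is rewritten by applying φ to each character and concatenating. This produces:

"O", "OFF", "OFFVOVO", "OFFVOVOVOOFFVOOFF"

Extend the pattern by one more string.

φ(OFFVOVOVOOFFVOOFF) expands symbol-by-symbol to OFF VO VO VO OFF VO OFF VO OFF OFF VO VO VO OFF OFF VO VO; joining the 17 pieces gives the next term.

OFFVOVOVOOFFVOOFFVOOFFOFFVOVOVOOFFOFFVOVO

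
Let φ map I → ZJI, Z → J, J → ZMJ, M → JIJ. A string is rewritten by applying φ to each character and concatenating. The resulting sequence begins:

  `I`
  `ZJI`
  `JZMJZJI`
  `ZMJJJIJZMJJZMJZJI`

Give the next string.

Replace each of the 17 characters of ZMJJJIJZMJJZMJZJI in place — J JIJ ZMJ ZMJ ZMJ ZJI ZMJ J JIJ ZMJ ZMJ J JIJ ZMJ J ZMJ ZJI — and concatenate.

JJIJZMJZMJZMJZJIZMJJJIJZMJZMJJJIJZMJJZMJZJI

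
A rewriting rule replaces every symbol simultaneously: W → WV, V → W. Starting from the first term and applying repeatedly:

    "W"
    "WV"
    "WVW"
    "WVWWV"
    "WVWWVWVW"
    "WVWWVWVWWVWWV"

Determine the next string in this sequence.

WVWWVWVWWVWWVWVWWVWVW

Applying the rule to each of the 13 symbols of WVWWVWVWWVWWV gives the pieces WV W WV WV W WV W WV WV W WV WV W, which concatenate to the answer.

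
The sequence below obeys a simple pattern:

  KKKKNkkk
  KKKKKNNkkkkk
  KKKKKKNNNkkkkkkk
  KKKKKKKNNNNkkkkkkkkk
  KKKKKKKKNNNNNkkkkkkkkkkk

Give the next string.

Term n consists of n+2 K's, followed by n-1 N's, followed by 2n-1 k's, where the shown terms are n = 2, 3, 4, 5, 6.
Setting n = 7 gives 9, 6, 13 characters in each block.

KKKKKKKKKNNNNNNkkkkkkkkkkkkk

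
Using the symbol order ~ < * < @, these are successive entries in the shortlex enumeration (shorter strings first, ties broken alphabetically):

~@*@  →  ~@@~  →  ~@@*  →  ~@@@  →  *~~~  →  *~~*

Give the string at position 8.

Advancing 2 positions from *~~* through *~~* → *~~@ reaches term 8.

*~*~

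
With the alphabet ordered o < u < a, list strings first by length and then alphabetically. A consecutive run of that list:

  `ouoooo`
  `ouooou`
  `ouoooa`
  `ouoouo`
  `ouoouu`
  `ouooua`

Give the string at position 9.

Advancing 3 positions from ouooua through ouooua → ouooao → ouooau reaches term 9.

ouooaa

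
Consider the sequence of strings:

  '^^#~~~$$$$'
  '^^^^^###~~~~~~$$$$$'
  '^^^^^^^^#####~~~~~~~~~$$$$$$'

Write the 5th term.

The n-th term is 3n-1 ^'s then 2n-1 #'s then 3n ~'s then n+3 $'s (n = 1, 2, …).
At n = 5 the blocks have lengths 14, 9, 15, 8.

^^^^^^^^^^^^^^#########~~~~~~~~~~~~~~~$$$$$$$$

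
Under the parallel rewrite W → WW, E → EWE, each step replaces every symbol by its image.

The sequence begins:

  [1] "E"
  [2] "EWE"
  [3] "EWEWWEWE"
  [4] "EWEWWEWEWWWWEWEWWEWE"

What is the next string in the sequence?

EWEWWEWEWWWWEWEWWEWEWWWWWWWWEWEWWEWEWWWWEWEWWEWE

Applying the rule to each of the 20 symbols of EWEWWEWEWWWWEWEWWEWE gives the pieces EWE WW EWE WW WW EWE WW EWE WW WW WW WW EWE WW EWE WW WW EWE WW EWE, which concatenate to the answer.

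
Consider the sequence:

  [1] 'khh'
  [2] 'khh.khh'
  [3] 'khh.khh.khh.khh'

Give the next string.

khh.khh.khh.khh.khh.khh.khh.khh

Each string is two copies of the previous one joined by '.'.
One more doubling of khh.khh.khh.khh gives the answer.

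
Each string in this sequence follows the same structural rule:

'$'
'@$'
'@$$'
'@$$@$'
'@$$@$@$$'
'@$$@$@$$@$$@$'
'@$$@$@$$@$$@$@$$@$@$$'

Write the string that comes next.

@$$@$@$$@$$@$@$$@$@$$@$$@$@$$@$$@$

From term 3 onward, concatenate the last term with the second-to-last: @$·$ = @$$, @$$·@$ = @$$@$, …
Continuing: @$$@$@$$@$$@$@$$@$@$$ · @$$@$@$$@$$@$ gives term 8.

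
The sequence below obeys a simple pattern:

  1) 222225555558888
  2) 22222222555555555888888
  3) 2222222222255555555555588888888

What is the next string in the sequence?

222222222222225555555555555558888888888

The n-th term is 3n-1 2's then 3n 5's then 2n 8's, where the shown terms are n = 2, 3, 4.
For the next term, n = 5, so the run lengths are 14, 15, 10.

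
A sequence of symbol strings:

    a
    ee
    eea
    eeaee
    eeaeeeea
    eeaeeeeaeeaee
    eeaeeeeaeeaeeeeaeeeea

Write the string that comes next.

eeaeeeeaeeaeeeeaeeeeaeeaeeeeaeeaee

This is a Fibonacci-style word recurrence s(k) = s(k−1)·s(k−2): e.g. ee·a = eea.
The next term joins eeaeeeeaeeaeeeeaeeeea and eeaeeeeaeeaee.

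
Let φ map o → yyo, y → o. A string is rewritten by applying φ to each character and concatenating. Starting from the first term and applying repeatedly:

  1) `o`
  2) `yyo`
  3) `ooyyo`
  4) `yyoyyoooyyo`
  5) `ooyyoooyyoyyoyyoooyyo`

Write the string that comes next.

φ(ooyyoooyyoyyoyyoooyyo) expands symbol-by-symbol to yyo yyo o o yyo yyo yyo o o yyo o o yyo o o yyo yyo yyo o o yyo; joining the 21 pieces gives the next term.

yyoyyoooyyoyyoyyoooyyoooyyoooyyoyyoyyoooyyo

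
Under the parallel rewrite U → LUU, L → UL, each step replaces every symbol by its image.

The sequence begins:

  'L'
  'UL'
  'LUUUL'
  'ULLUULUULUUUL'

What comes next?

Replace each of the 13 characters of ULLUULUULUUUL in place — LUU UL UL LUU LUU UL LUU LUU UL LUU LUU LUU UL — and concatenate.

LUUULULLUULUUULLUULUUULLUULUULUUUL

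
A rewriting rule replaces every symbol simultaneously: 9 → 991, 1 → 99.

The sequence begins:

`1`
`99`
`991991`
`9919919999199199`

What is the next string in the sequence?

Rewriting the 16 symbols of 9919919999199199 one by one yields 991 991 99 991 991 99 991 991 991 991 99 991 991 99 991 991; concatenated:

99199199991991999919919919919999199199991991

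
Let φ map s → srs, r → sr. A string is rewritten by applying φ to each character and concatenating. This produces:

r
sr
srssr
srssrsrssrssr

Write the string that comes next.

srssrsrssrssrsrssrsrssrssrsrssrssr

Replace each of the 13 characters of srssrsrssrssr in place — srs sr srs srs sr srs sr srs srs sr srs srs sr — and concatenate.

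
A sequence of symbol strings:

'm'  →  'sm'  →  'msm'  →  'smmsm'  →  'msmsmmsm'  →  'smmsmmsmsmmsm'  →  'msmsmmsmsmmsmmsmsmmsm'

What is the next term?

This is a Fibonacci-style word recurrence s(k) = s(k−2)·s(k−1): e.g. m·sm = msm.
So term 8 is smmsmmsmsmmsm·msmsmmsmsmmsmmsmsmmsm.

smmsmmsmsmmsmmsmsmmsmsmmsmmsmsmmsm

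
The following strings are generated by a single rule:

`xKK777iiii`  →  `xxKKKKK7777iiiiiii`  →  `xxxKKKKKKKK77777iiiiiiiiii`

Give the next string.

The n-th term is n x's then 3n-1 K's then n+2 7's then 3n+1 i's (n = 1, 2, …).
For the next term, n = 4, so the run lengths are 4, 11, 6, 13.

xxxxKKKKKKKKKKK777777iiiiiiiiiiiii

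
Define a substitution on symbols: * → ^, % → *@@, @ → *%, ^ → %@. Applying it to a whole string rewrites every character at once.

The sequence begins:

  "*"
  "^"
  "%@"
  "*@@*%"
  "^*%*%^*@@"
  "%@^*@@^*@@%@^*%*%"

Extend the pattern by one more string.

φ(%@^*@@^*@@%@^*%*%) expands symbol-by-symbol to *@@ *% %@ ^ *% *% %@ ^ *% *% *@@ *% %@ ^ *@@ ^ *@@; joining the 17 pieces gives the next term.

*@@*%%@^*%*%%@^*%*%*@@*%%@^*@@^*@@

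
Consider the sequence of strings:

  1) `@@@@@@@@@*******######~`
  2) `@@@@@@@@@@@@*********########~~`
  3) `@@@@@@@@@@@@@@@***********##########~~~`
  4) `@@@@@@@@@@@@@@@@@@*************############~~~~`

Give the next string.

The n-th term is 3n @'s then 2n+1 *'s then 2n #'s then n-2 ~'s, where the shown terms are n = 3, 4, 5, 6.
At n = 7 the blocks have lengths 21, 15, 14, 5.

@@@@@@@@@@@@@@@@@@@@@***************##############~~~~~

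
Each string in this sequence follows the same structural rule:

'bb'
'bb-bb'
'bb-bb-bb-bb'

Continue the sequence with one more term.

bb-bb-bb-bb-bb-bb-bb-bb

Each string is two copies of the previous one joined by '-'.
So the next term is two copies of bb-bb-bb-bb with '-' between the halves.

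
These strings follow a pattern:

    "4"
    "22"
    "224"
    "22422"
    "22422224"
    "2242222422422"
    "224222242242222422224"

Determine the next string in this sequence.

2242222422422224222242242222422422

From term 3 onward, concatenate the last term with the second-to-last: 22·4 = 224, 224·22 = 22422, …
The next term joins 224222242242222422224 and 2242222422422.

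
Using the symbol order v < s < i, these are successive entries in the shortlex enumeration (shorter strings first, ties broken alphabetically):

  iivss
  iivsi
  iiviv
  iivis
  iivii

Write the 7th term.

iisvs

Advancing 2 positions from iivii through iivii → iisvv reaches term 7.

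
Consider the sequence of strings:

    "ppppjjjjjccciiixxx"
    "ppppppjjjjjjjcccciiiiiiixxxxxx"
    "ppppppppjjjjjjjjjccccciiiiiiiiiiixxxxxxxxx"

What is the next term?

ppppppppppjjjjjjjjjjjcccccciiiiiiiiiiiiiiixxxxxxxxxxxx

Reading off run lengths: p runs 4, 6, 8; j runs 5, 7, 9; c runs 3, 4, 5; i runs 3, 7, 11; x runs 3, 6, 9 — each is linear in n (n = 1, 2, …).
At n = 4 the blocks have lengths 10, 11, 6, 15, 12.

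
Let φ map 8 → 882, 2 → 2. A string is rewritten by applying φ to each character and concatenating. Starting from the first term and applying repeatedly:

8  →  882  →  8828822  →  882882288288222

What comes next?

φ(882882288288222) expands symbol-by-symbol to 882 882 2 882 882 2 2 882 882 2 882 882 2 2 2; joining the 15 pieces gives the next term.

8828822882882228828822882882222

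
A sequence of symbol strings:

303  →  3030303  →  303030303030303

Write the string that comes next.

3030303030303030303030303030303

Every step duplicates the string with '0' between the halves.
So the next term is two copies of 303030303030303 with '0' between the halves.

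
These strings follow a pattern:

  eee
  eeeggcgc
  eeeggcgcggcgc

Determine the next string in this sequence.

Every step adds ggcgc to the end: s(k+1) = s(k)·ggcgc.
So the next term is eeeggcgcggcgc·ggcgc.

eeeggcgcggcgcggcgc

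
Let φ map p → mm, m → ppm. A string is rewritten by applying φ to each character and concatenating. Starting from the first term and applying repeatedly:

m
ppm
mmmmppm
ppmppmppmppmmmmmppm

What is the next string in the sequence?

Rewriting the 19 symbols of ppmppmppmppmmmmmppm one by one yields mm mm ppm mm mm ppm mm mm ppm mm mm ppm ppm ppm ppm ppm mm mm ppm; concatenated:

mmmmppmmmmmppmmmmmppmmmmmppmppmppmppmppmmmmmppm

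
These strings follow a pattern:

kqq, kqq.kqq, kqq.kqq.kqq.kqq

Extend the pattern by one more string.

s(k+1) = s(k)·.·s(k) — each term doubles the last with '.' between the halves.
One more doubling of kqq.kqq.kqq.kqq gives the answer.

kqq.kqq.kqq.kqq.kqq.kqq.kqq.kqq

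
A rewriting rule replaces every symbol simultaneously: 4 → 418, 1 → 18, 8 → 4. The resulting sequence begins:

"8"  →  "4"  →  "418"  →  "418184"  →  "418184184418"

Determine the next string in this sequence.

Apply φ to 418184184418 symbol by symbol: 4→418, 1→18, 8→4, 1→18, 8→4, 4→418, 1→18, 8→4, 4→418, 4→418, 1→18, 8→4; joined: 418 18 4 18 4 418 18 4 418 418 18 4.

418184184418184418418184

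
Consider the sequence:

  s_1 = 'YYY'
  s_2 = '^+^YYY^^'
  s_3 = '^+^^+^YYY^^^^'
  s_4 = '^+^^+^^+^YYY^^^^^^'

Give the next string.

Each term wraps the previous one in ^+^ on the left and ^^ on the right.
Applying this once more to ^+^^+^^+^YYY^^^^^^:

^+^^+^^+^^+^YYY^^^^^^^^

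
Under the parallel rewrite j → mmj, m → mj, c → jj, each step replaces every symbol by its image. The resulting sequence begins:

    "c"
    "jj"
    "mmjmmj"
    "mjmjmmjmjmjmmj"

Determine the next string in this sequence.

Rewriting the 14 symbols of mjmjmmjmjmjmmj one by one yields mj mmj mj mmj mj mj mmj mj mmj mj mmj mj mj mmj; concatenated:

mjmmjmjmmjmjmjmmjmjmmjmjmmjmjmjmmj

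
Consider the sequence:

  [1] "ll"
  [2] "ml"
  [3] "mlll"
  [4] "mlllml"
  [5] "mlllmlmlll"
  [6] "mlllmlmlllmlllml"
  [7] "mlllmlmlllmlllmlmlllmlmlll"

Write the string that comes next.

mlllmlmlllmlllmlmlllmlmlllmlllmlmlllmlllml

This is a Fibonacci-style word recurrence s(k) = s(k−1)·s(k−2): e.g. ml·ll = mlll.
So term 8 is mlllmlmlllmlllmlmlllmlmlll·mlllmlmlllmlllml.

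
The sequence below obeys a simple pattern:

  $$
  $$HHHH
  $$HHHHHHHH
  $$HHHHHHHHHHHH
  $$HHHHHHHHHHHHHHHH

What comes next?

The strings grow by a fixed suffix HHHH each time.
So the next term is $$HHHHHHHHHHHHHHHH·HHHH.

$$HHHHHHHHHHHHHHHHHHHH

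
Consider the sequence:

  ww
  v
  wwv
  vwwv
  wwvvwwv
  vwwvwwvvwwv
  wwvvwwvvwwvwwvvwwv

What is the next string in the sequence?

Each term (from the third on) is the two preceding terms concatenated in order: term 3 = ww·v = wwv.
Continuing: vwwvwwvvwwv · wwvvwwvvwwvwwvvwwv gives term 8.

vwwvwwvvwwvwwvvwwvvwwvwwvvwwv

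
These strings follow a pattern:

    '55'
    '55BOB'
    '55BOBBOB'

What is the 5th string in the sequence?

Every step adds BOB to the end: s(k+1) = s(k)·BOB.
From 55BOBBOB, 2 further steps: 55BOBBOB → 55BOBBOBBOB → (answer).

55BOBBOBBOBBOB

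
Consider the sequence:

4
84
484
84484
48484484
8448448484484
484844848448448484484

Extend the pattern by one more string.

This is a Fibonacci-style word recurrence s(k) = s(k−2)·s(k−1): e.g. 4·84 = 484.
The next term joins 8448448484484 and 484844848448448484484.

8448448484484484844848448448484484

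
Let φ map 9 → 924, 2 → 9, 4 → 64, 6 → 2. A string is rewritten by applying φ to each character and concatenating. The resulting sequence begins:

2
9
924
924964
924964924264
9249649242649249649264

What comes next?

φ(9249649242649249649264) expands symbol-by-symbol to 924 9 64 924 2 64 924 9 64 9 2 64 924 9 64 924 2 64 924 9 2 64; joining the 22 pieces gives the next term.

92496492426492496492649249649242649249264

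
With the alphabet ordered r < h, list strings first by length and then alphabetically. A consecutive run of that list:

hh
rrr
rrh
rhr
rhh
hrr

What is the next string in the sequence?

hrh

Treat hrr as a base-2 numeral over the given alphabet and add one, carrying through any trailing h's.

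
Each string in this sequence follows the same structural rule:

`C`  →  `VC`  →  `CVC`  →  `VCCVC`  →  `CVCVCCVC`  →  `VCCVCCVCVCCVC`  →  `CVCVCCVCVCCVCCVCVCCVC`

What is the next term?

Each term (from the third on) is the two preceding terms concatenated in order: term 3 = C·VC = CVC.
Continuing: VCCVCCVCVCCVC · CVCVCCVCVCCVCCVCVCCVC gives term 8.

VCCVCCVCVCCVCCVCVCCVCVCCVCCVCVCCVC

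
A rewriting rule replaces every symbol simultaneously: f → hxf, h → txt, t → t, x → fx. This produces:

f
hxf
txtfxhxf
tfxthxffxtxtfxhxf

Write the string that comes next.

Applying the rule to each of the 17 symbols of tfxthxffxtxtfxhxf gives the pieces t hxf fx t txt fx hxf hxf fx t fx t hxf fx txt fx hxf, which concatenate to the answer.

thxffxttxtfxhxfhxffxtfxthxffxtxtfxhxf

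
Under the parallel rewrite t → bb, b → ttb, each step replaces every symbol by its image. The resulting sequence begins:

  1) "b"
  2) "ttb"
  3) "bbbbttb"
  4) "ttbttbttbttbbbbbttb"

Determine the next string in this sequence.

Rewriting the 19 symbols of ttbttbttbttbbbbbttb one by one yields bb bb ttb bb bb ttb bb bb ttb bb bb ttb ttb ttb ttb ttb bb bb ttb; concatenated:

bbbbttbbbbbttbbbbbttbbbbbttbttbttbttbttbbbbbttb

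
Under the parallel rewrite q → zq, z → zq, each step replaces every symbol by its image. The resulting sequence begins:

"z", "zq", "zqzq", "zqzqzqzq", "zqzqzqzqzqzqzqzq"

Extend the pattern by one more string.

Replace each of the 16 characters of zqzqzqzqzqzqzqzq in place — zq zq zq zq zq zq zq zq zq zq zq zq zq zq zq zq — and concatenate.

zqzqzqzqzqzqzqzqzqzqzqzqzqzqzqzq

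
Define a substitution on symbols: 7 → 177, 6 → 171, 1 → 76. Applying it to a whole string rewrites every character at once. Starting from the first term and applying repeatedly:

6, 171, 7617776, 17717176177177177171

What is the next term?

Rewriting the 20 symbols of 17717176177177177171 one by one yields 76 177 177 76 177 76 177 171 76 177 177 76 177 177 76 177 177 76 177 76; concatenated:

7617717776177761771717617717776177177761771777617776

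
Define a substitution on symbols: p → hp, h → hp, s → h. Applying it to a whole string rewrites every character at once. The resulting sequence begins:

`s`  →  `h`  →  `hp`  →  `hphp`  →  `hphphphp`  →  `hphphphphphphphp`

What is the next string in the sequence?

hphphphphphphphphphphphphphphphp

φ(hphphphphphphphp) expands symbol-by-symbol to hp hp hp hp hp hp hp hp hp hp hp hp hp hp hp hp; joining the 16 pieces gives the next term.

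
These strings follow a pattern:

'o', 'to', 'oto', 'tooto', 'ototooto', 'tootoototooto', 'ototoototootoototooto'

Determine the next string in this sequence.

From term 3 onward, concatenate the second-to-last term with the last: o·to = oto, to·oto = tooto, …
The next term joins tootoototooto and ototoototootoototooto.

tootoototootoototoototootoototooto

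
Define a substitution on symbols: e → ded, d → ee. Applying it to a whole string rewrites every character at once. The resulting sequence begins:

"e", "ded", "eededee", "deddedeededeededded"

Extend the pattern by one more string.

Replace each of the 19 characters of deddedeededeededded in place — ee ded ee ee ded ee ded ded ee ded ee ded ded ee ded ee ee ded ee — and concatenate.

eededeeeededeededdedeededeededdedeededeeeededee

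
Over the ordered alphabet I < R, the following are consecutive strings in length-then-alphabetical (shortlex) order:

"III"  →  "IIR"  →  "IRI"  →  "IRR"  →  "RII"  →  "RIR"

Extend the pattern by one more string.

RRI

The successor of RIR increments the rightmost position that isn't already R and resets every position after it to I.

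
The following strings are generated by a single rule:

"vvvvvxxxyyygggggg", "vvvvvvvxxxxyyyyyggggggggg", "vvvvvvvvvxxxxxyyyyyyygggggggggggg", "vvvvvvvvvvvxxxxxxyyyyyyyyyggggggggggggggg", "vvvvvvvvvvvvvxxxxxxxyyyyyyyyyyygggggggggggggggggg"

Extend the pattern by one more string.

vvvvvvvvvvvvvvvxxxxxxxxyyyyyyyyyyyyyggggggggggggggggggggg

Reading off run lengths: v runs 5, 7, 9, 11, 13; x runs 3, 4, 5, 6, 7; y runs 3, 5, 7, 9, 11; g runs 6, 9, 12, 15, 18 — each is linear in n, where the shown terms are n = 2, 3, 4, 5, 6.
For the next term, n = 7, so the run lengths are 15, 8, 13, 21.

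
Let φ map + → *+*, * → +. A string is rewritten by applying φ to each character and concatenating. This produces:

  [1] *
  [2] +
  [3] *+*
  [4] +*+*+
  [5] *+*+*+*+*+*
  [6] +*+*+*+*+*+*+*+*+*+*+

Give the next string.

Replace each of the 21 characters of +*+*+*+*+*+*+*+*+*+*+ in place — *+* + *+* + *+* + *+* + *+* + *+* + *+* + *+* + *+* + *+* + *+* — and concatenate.

*+*+*+*+*+*+*+*+*+*+*+*+*+*+*+*+*+*+*+*+*+*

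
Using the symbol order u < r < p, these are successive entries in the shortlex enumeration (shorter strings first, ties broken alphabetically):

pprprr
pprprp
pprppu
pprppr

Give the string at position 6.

Advancing 2 positions from pprppr through pprppr → pprppp reaches term 6.

pppuuu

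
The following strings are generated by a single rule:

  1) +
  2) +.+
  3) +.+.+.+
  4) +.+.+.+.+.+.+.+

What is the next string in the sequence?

s(k+1) = s(k)·.·s(k) — each term doubles the last with '.' between the halves.
Doubling +.+.+.+.+.+.+.+ with '.' between the halves:

+.+.+.+.+.+.+.+.+.+.+.+.+.+.+.+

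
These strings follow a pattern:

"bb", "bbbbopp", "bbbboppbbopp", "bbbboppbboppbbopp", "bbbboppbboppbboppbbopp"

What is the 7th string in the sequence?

bbbboppbboppbboppbboppbboppbbopp

Every step adds bbopp to the end: s(k+1) = s(k)·bbopp.
From bbbboppbboppbboppbbopp, 2 further steps: bbbboppbboppbboppbbopp → bbbboppbboppbboppbboppbbopp → (answer).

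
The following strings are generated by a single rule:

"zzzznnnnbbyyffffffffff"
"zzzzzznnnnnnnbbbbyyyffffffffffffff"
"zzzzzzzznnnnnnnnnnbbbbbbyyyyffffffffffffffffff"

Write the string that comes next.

Each string has the form z^{2n} n^{3n-2} b^{2n-2} y^{n} f^{4n+2}, where the shown terms are n = 2, 3, 4.
At n = 5 the blocks have lengths 10, 13, 8, 5, 22.

zzzzzzzzzznnnnnnnnnnnnnbbbbbbbbyyyyyffffffffffffffffffffff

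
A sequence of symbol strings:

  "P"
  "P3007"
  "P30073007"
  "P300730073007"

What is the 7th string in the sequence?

Each term is the previous one with 3007 appended.
From P300730073007, 3 further steps: P300730073007 → P3007300730073007 → P30073007300730073007 → (answer).

P300730073007300730073007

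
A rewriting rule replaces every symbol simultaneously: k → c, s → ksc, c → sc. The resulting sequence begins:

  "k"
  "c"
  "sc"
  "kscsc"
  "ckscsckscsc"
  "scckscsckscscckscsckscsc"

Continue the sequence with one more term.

kscscscckscsckscscckscsckscscscckscsckscscckscsckscsc

Replace each of the 24 characters of scckscsckscscckscsckscsc in place — ksc sc sc c ksc sc ksc sc c ksc sc ksc sc sc c ksc sc ksc sc c ksc sc ksc sc — and concatenate.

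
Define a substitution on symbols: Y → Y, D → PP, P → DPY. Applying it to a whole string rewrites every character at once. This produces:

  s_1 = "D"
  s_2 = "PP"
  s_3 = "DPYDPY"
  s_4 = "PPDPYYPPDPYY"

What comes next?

DPYDPYPPDPYYYDPYDPYPPDPYYY

Apply φ to PPDPYYPPDPYY symbol by symbol: P→DPY, P→DPY, D→PP, P→DPY, Y→Y, Y→Y, P→DPY, P→DPY, D→PP, P→DPY, Y→Y, Y→Y; joined: DPY DPY PP DPY Y Y DPY DPY PP DPY Y Y.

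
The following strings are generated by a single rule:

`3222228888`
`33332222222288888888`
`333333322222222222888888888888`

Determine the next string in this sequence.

Each string has the form 3^{3n-2} 2^{3n+2} 8^{4n} (n = 1, 2, …).
Setting n = 4 gives 10, 14, 16 characters in each block.

3333333333222222222222228888888888888888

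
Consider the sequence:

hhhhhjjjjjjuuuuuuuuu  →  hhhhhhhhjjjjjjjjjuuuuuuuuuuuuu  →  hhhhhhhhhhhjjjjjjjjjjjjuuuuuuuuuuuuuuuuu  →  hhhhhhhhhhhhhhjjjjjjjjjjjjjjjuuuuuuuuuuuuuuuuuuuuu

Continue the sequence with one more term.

Each string has the form h^{3n-1} j^{3n} u^{4n+1}, where the shown terms are n = 2, 3, 4, 5.
At n = 6 the blocks have lengths 17, 18, 25.

hhhhhhhhhhhhhhhhhjjjjjjjjjjjjjjjjjjuuuuuuuuuuuuuuuuuuuuuuuuu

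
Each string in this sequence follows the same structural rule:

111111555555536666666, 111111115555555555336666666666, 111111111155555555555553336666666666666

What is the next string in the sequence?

Reading off run lengths: 1 runs 6, 8, 10; 5 runs 7, 10, 13; 3 runs 1, 2, 3; 6 runs 7, 10, 13 — each is linear in n, where the shown terms are n = 2, 3, 4.
For the next term, n = 5, so the run lengths are 12, 16, 4, 16.

111111111111555555555555555533336666666666666666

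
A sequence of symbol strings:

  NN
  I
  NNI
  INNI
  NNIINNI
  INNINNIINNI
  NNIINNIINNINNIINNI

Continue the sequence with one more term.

INNINNIINNINNIINNIINNINNIINNI

Each term (from the third on) is the two preceding terms concatenated in order: term 3 = NN·I = NNI.
The next term joins INNINNIINNI and NNIINNIINNINNIINNI.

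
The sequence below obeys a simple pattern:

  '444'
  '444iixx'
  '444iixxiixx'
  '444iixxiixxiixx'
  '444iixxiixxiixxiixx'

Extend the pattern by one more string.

444iixxiixxiixxiixxiixx

The strings grow by a fixed suffix iixx each time.
So the next term is 444iixxiixxiixxiixx·iixx.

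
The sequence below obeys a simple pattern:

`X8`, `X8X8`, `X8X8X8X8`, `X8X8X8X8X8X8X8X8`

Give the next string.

Every step duplicates the string.
So the next term is two copies of X8X8X8X8X8X8X8X8.

X8X8X8X8X8X8X8X8X8X8X8X8X8X8X8X8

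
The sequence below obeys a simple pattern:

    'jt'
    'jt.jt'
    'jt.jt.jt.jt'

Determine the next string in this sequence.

Each string is two copies of the previous one joined by '.'.
Doubling jt.jt.jt.jt with '.' between the halves:

jt.jt.jt.jt.jt.jt.jt.jt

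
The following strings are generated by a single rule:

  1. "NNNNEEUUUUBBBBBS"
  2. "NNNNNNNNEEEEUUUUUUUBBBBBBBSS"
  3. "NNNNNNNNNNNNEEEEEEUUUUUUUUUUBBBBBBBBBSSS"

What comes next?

NNNNNNNNNNNNNNNNEEEEEEEEUUUUUUUUUUUUUBBBBBBBBBBBSSSS

The n-th term is 4n N's then 2n E's then 3n+1 U's then 2n+3 B's then n S's (n = 1, 2, …).
Setting n = 4 gives 16, 8, 13, 11, 4 characters in each block.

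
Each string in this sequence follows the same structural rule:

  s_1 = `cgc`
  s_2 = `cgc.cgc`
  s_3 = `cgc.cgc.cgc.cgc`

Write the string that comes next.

s(k+1) = s(k)·.·s(k) — each term doubles the last with '.' between the halves.
One more doubling of cgc.cgc.cgc.cgc gives the answer.

cgc.cgc.cgc.cgc.cgc.cgc.cgc.cgc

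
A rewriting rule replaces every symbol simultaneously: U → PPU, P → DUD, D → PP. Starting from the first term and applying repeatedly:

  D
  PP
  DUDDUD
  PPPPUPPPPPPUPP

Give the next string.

Applying the rule to each of the 14 symbols of PPPPUPPPPPPUPP gives the pieces DUD DUD DUD DUD PPU DUD DUD DUD DUD DUD DUD PPU DUD DUD, which concatenate to the answer.

DUDDUDDUDDUDPPUDUDDUDDUDDUDDUDDUDPPUDUDDUD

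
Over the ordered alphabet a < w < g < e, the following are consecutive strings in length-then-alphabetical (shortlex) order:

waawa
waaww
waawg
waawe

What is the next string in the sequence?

Find the rightmost character of waawe below e, bump it to the next letter, and reset everything to its right to a.

waaga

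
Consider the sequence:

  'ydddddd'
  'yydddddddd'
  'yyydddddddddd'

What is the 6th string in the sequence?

yyyyyydddddddddddddddd

Reading off run lengths: y runs 1, 2, 3; d runs 6, 8, 10 — each is linear in n, where the shown terms are n = 2, 3, 4.
Setting n = 7 gives 6, 16 characters in each block.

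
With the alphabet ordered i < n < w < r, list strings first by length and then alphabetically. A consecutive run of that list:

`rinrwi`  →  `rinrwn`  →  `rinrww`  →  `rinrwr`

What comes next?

rinrri

Treat rinrwr as a base-4 numeral over the given alphabet and add one, carrying through any trailing r's.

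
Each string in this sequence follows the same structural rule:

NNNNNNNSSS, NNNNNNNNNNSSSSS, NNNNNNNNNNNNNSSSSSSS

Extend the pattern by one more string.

NNNNNNNNNNNNNNNNSSSSSSSSS

Each string has the form N^{3n+1} S^{2n-1}, where the shown terms are n = 2, 3, 4.
For the next term, n = 5, so the run lengths are 16, 9.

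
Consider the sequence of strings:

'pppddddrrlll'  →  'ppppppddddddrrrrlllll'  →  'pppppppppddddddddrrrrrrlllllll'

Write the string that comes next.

Each string has the form p^{3n} d^{2n+2} r^{2n} l^{2n+1} (n = 1, 2, …).
At n = 4 the blocks have lengths 12, 10, 8, 9.

ppppppppppppddddddddddrrrrrrrrlllllllll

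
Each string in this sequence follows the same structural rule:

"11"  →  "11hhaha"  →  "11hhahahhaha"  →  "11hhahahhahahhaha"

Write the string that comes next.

The strings grow by a fixed suffix hhaha each time.
One more step from 11hhahahhahahhaha gives the answer.

11hhahahhahahhahahhaha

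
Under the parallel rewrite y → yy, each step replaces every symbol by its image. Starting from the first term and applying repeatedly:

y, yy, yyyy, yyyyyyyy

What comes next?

yyyyyyyyyyyyyyyy

Rewriting each symbol of yyyyyyyy: y→yy, y→yy, y→yy, y→yy, y→yy, y→yy, y→yy, y→yy, which concatenates to yy yy yy yy yy yy yy yy.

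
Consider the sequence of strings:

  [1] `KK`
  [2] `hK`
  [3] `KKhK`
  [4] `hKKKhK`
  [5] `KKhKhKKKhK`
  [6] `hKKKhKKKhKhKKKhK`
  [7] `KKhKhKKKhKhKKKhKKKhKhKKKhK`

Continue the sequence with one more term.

This is a Fibonacci-style word recurrence s(k) = s(k−2)·s(k−1): e.g. KK·hK = KKhK.
The next term joins hKKKhKKKhKhKKKhK and KKhKhKKKhKhKKKhKKKhKhKKKhK.

hKKKhKKKhKhKKKhKKKhKhKKKhKhKKKhKKKhKhKKKhK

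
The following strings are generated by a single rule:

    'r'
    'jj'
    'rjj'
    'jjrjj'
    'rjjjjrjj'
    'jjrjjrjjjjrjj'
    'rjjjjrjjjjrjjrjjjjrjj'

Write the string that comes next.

jjrjjrjjjjrjjrjjjjrjjjjrjjrjjjjrjj

From term 3 onward, concatenate the second-to-last term with the last: r·jj = rjj, jj·rjj = jjrjj, …
Continuing: jjrjjrjjjjrjj · rjjjjrjjjjrjjrjjjjrjj gives term 8.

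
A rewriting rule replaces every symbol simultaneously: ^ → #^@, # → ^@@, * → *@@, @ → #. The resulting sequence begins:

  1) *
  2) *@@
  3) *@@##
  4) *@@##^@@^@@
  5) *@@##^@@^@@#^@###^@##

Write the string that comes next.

*@@##^@@^@@#^@###^@##^@@#^@#^@@^@@^@@#^@#^@@^@@

Replace each of the 21 characters of *@@##^@@^@@#^@###^@## in place — *@@ # # ^@@ ^@@ #^@ # # #^@ # # ^@@ #^@ # ^@@ ^@@ ^@@ #^@ # ^@@ ^@@ — and concatenate.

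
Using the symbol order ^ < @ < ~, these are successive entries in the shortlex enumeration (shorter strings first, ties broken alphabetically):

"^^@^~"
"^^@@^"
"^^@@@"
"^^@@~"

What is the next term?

^^@~^

Find the rightmost character of ^^@@~ below ~, bump it to the next letter, and reset everything to its right to ^.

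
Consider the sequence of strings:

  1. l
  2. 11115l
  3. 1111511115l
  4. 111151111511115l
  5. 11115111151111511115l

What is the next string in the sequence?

Every step adds 11115 at the front: s(k+1) = 11115·s(k).
So the next term is 11115·11115111151111511115l.

1111511115111151111511115l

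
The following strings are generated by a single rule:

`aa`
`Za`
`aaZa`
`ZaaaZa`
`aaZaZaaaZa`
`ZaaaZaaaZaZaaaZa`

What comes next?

This is a Fibonacci-style word recurrence s(k) = s(k−2)·s(k−1): e.g. aa·Za = aaZa.
The next term joins aaZaZaaaZa and ZaaaZaaaZaZaaaZa.

aaZaZaaaZaZaaaZaaaZaZaaaZa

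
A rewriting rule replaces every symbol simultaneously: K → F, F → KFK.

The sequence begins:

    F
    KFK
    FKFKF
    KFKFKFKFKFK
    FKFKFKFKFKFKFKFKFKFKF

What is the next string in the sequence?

φ(FKFKFKFKFKFKFKFKFKFKF) expands symbol-by-symbol to KFK F KFK F KFK F KFK F KFK F KFK F KFK F KFK F KFK F KFK F KFK; joining the 21 pieces gives the next term.

KFKFKFKFKFKFKFKFKFKFKFKFKFKFKFKFKFKFKFKFKFK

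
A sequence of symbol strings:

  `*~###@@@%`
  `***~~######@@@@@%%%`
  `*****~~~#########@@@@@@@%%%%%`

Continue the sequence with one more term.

Term n consists of 2n-1 *'s, followed by n ~'s, followed by 3n #'s, followed by 2n+1 @'s, followed by 2n-1 %'s (n = 1, 2, …).
Setting n = 4 gives 7, 4, 12, 9, 7 characters in each block.

*******~~~~############@@@@@@@@@%%%%%%%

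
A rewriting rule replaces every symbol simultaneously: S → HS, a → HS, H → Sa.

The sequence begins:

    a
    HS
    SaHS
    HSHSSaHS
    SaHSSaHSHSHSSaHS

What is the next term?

HSHSSaHSHSHSSaHSSaHSSaHSHSHSSaHS

Replace each of the 16 characters of SaHSSaHSHSHSSaHS in place — HS HS Sa HS HS HS Sa HS Sa HS Sa HS HS HS Sa HS — and concatenate.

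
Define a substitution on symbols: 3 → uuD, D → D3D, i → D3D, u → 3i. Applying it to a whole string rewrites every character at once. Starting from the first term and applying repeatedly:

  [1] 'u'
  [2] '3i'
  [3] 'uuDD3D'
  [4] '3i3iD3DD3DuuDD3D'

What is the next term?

Applying the rule to each of the 16 symbols of 3i3iD3DD3DuuDD3D gives the pieces uuD D3D uuD D3D D3D uuD D3D D3D uuD D3D 3i 3i D3D D3D uuD D3D, which concatenate to the answer.

uuDD3DuuDD3DD3DuuDD3DD3DuuDD3D3i3iD3DD3DuuDD3D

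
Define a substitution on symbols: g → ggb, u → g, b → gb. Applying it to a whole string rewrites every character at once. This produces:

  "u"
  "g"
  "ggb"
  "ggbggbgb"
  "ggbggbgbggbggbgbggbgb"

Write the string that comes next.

Rewriting the 21 symbols of ggbggbgbggbggbgbggbgb one by one yields ggb ggb gb ggb ggb gb ggb gb ggb ggb gb ggb ggb gb ggb gb ggb ggb gb ggb gb; concatenated:

ggbggbgbggbggbgbggbgbggbggbgbggbggbgbggbgbggbggbgbggbgb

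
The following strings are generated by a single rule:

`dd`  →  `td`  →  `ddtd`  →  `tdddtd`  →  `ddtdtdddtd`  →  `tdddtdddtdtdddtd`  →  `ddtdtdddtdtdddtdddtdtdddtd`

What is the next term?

Each term (from the third on) is the two preceding terms concatenated in order: term 3 = dd·td = ddtd.
The next term joins tdddtdddtdtdddtd and ddtdtdddtdtdddtdddtdtdddtd.

tdddtdddtdtdddtdddtdtdddtdtdddtdddtdtdddtd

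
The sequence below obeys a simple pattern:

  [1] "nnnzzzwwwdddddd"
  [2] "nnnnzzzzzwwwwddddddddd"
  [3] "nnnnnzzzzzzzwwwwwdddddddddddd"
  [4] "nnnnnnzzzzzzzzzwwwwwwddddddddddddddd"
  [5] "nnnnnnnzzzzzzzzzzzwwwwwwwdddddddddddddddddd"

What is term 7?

The n-th term is n+1 n's then 2n-1 z's then n+1 w's then 3n d's, where the shown terms are n = 2, 3, 4, 5, 6.
Setting n = 8 gives 9, 15, 9, 24 characters in each block.

nnnnnnnnnzzzzzzzzzzzzzzzwwwwwwwwwdddddddddddddddddddddddd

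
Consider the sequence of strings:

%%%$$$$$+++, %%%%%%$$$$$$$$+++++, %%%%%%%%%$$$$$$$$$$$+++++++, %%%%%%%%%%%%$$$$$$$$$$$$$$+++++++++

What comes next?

%%%%%%%%%%%%%%%$$$$$$$$$$$$$$$$$+++++++++++

Each string has the form %^{3n} $^{3n+2} +^{2n+1} (n = 1, 2, …).
For the next term, n = 5, so the run lengths are 15, 17, 11.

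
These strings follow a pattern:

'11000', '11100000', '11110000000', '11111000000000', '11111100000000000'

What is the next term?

11111110000000000000

The n-th term is n 1's then 2n-1 0's, where the shown terms are n = 2, 3, 4, 5, 6.
At n = 7 the blocks have lengths 7, 13.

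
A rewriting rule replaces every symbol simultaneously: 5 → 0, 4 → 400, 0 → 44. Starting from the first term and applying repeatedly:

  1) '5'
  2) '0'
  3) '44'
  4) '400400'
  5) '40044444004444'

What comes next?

Rewriting the 14 symbols of 40044444004444 one by one yields 400 44 44 400 400 400 400 400 44 44 400 400 400 400; concatenated:

40044444004004004004004444400400400400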